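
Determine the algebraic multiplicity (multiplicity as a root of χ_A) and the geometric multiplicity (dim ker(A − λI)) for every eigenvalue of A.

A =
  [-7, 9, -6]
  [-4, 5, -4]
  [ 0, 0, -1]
λ = -1: alg = 3, geom = 2

Step 1 — factor the characteristic polynomial to read off the algebraic multiplicities:
  χ_A(x) = (x + 1)^3

Step 2 — compute geometric multiplicities via the rank-nullity identity g(λ) = n − rank(A − λI):
  rank(A − (-1)·I) = 1, so dim ker(A − (-1)·I) = n − 1 = 2

Summary:
  λ = -1: algebraic multiplicity = 3, geometric multiplicity = 2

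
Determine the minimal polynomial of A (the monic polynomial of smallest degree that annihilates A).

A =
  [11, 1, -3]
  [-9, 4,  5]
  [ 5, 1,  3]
x^3 - 18*x^2 + 108*x - 216

The characteristic polynomial is χ_A(x) = (x - 6)^3, so the eigenvalues are known. The minimal polynomial is
  m_A(x) = Π_λ (x − λ)^{k_λ}
where k_λ is the size of the *largest* Jordan block for λ (equivalently, the smallest k with (A − λI)^k v = 0 for every generalised eigenvector v of λ).

  λ = 6: largest Jordan block has size 3, contributing (x − 6)^3

So m_A(x) = (x - 6)^3 = x^3 - 18*x^2 + 108*x - 216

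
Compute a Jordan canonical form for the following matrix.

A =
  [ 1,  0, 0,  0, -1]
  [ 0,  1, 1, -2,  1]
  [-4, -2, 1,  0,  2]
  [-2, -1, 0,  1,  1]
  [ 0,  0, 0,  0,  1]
J_3(1) ⊕ J_2(1)

The characteristic polynomial is
  det(x·I − A) = x^5 - 5*x^4 + 10*x^3 - 10*x^2 + 5*x - 1 = (x - 1)^5

Eigenvalues and multiplicities (the geometric multiplicity of λ is n − rank(A − λI), which equals the number of Jordan blocks for λ):
  λ = 1: algebraic multiplicity = 5, geometric multiplicity = 2

Determining the block sizes for each eigenvalue:
  λ = 1: with am = 5 and gm = 2, the partition is not yet determined (e.g. several partitions of 5 into 2 parts exist). Let N = A − (1)·I. Computing rank(N^1) = 3, rank(N^2) = 1, rank(N^3) = 0; the number of blocks of size ≥ j is rank(N^{j−1}) − rank(N^j), giving [2, 2, 1]. So we have 1 block(s) of size 3, 1 block(s) of size 2 → block sizes [3, 2]

Assembling the blocks gives a Jordan form
J =
  [1, 1, 0, 0, 0]
  [0, 1, 1, 0, 0]
  [0, 0, 1, 0, 0]
  [0, 0, 0, 1, 1]
  [0, 0, 0, 0, 1]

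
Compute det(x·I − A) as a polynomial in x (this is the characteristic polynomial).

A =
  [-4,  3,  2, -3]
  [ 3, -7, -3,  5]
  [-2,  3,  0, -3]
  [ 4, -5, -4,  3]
x^4 + 8*x^3 + 24*x^2 + 32*x + 16

Expanding det(x·I − A) (e.g. by cofactor expansion or by noting that A is similar to its Jordan form J, which has the same characteristic polynomial as A) gives
  χ_A(x) = x^4 + 8*x^3 + 24*x^2 + 32*x + 16
which factors as (x + 2)^4. The eigenvalues (with algebraic multiplicities) are λ = -2 with multiplicity 4.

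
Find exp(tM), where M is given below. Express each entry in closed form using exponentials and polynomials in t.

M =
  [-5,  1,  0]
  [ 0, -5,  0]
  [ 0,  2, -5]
e^{tM} =
  [exp(-5*t), t*exp(-5*t), 0]
  [0, exp(-5*t), 0]
  [0, 2*t*exp(-5*t), exp(-5*t)]

Strategy: write M = P · J · P⁻¹ where J is a Jordan canonical form, so e^{tM} = P · e^{tJ} · P⁻¹, and e^{tJ} can be computed block-by-block.

M has Jordan form
J =
  [-5,  1,  0]
  [ 0, -5,  0]
  [ 0,  0, -5]
(up to reordering of blocks).

Per-block formulas:
  For a 1×1 block at λ = -5: exp(t · [-5]) = [e^(-5t)].
  For a 2×2 Jordan block J_2(-5): exp(t · J_2(-5)) = e^(-5t)·(I + t·N), where N is the 2×2 nilpotent shift.

After assembling e^{tJ} and conjugating by P, we get:

e^{tM} =
  [exp(-5*t), t*exp(-5*t), 0]
  [0, exp(-5*t), 0]
  [0, 2*t*exp(-5*t), exp(-5*t)]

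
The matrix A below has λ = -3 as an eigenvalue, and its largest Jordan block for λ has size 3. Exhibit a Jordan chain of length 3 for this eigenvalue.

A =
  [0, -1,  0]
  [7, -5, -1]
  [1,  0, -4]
A Jordan chain for λ = -3 of length 3:
v_1 = (2, 6, 2)ᵀ
v_2 = (3, 7, 1)ᵀ
v_3 = (1, 0, 0)ᵀ

Let N = A − (-3)·I. We want v_3 with N^3 v_3 = 0 but N^2 v_3 ≠ 0; then v_{j-1} := N · v_j for j = 3, …, 2.

Pick v_3 = (1, 0, 0)ᵀ.
Then v_2 = N · v_3 = (3, 7, 1)ᵀ.
Then v_1 = N · v_2 = (2, 6, 2)ᵀ.

Sanity check: (A − (-3)·I) v_1 = (0, 0, 0)ᵀ = 0. ✓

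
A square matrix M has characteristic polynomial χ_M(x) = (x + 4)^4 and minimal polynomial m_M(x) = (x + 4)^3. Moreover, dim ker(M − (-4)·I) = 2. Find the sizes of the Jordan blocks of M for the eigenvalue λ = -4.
Block sizes for λ = -4: [3, 1]

Step 1 — from the characteristic polynomial, algebraic multiplicity of λ = -4 is 4. From dim ker(M − (-4)·I) = 2, there are exactly 2 Jordan blocks for λ = -4.
Step 2 — from the minimal polynomial, the factor (x + 4)^3 tells us the largest block for λ = -4 has size 3.
Step 3 — with total size 4, 2 blocks, and largest block 3, the block sizes (in nonincreasing order) are [3, 1].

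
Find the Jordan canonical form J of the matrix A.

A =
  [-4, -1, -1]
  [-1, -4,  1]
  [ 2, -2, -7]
J_2(-5) ⊕ J_1(-5)

The characteristic polynomial is
  det(x·I − A) = x^3 + 15*x^2 + 75*x + 125 = (x + 5)^3

Eigenvalues and multiplicities (the geometric multiplicity of λ is n − rank(A − λI), which equals the number of Jordan blocks for λ):
  λ = -5: algebraic multiplicity = 3, geometric multiplicity = 2

Determining the block sizes for each eigenvalue:
  λ = -5: 2 blocks summing to 3 forces exactly one block of size 2 and the rest size 1 → block sizes [2, 1]

Assembling the blocks gives a Jordan form
J =
  [-5,  1,  0]
  [ 0, -5,  0]
  [ 0,  0, -5]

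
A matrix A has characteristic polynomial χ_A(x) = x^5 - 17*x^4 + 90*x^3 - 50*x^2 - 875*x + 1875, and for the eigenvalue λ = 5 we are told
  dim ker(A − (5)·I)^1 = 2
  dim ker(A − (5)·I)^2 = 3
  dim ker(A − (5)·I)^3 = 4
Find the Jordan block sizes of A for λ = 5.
Block sizes for λ = 5: [3, 1]

From the dimensions of kernels of powers, the number of Jordan blocks of size at least j is d_j − d_{j−1} where d_j = dim ker(N^j) (with d_0 = 0). Computing the differences gives [2, 1, 1].
The number of blocks of size exactly k is (#blocks of size ≥ k) − (#blocks of size ≥ k + 1), so the partition is: 1 block(s) of size 1, 1 block(s) of size 3.
In nonincreasing order the block sizes are [3, 1].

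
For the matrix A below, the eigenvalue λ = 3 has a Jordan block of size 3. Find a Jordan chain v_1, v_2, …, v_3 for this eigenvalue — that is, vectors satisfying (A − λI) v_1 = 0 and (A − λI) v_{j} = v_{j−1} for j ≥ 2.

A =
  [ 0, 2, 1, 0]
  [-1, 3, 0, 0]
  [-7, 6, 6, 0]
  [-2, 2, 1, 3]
A Jordan chain for λ = 3 of length 3:
v_1 = (0, 3, -6, -3)ᵀ
v_2 = (-3, -1, -7, -2)ᵀ
v_3 = (1, 0, 0, 0)ᵀ

Let N = A − (3)·I. We want v_3 with N^3 v_3 = 0 but N^2 v_3 ≠ 0; then v_{j-1} := N · v_j for j = 3, …, 2.

Pick v_3 = (1, 0, 0, 0)ᵀ.
Then v_2 = N · v_3 = (-3, -1, -7, -2)ᵀ.
Then v_1 = N · v_2 = (0, 3, -6, -3)ᵀ.

Sanity check: (A − (3)·I) v_1 = (0, 0, 0, 0)ᵀ = 0. ✓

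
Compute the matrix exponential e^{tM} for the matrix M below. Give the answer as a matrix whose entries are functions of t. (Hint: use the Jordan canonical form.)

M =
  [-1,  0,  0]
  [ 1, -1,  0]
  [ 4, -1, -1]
e^{tM} =
  [exp(-t), 0, 0]
  [t*exp(-t), exp(-t), 0]
  [-t^2*exp(-t)/2 + 4*t*exp(-t), -t*exp(-t), exp(-t)]

Strategy: write M = P · J · P⁻¹ where J is a Jordan canonical form, so e^{tM} = P · e^{tJ} · P⁻¹, and e^{tJ} can be computed block-by-block.

M has Jordan form
J =
  [-1,  1,  0]
  [ 0, -1,  1]
  [ 0,  0, -1]
(up to reordering of blocks).

Per-block formulas:
  For a 3×3 Jordan block J_3(-1): exp(t · J_3(-1)) = e^(-1t)·(I + t·N + (t^2/2)·N^2), where N is the 3×3 nilpotent shift.

After assembling e^{tJ} and conjugating by P, we get:

e^{tM} =
  [exp(-t), 0, 0]
  [t*exp(-t), exp(-t), 0]
  [-t^2*exp(-t)/2 + 4*t*exp(-t), -t*exp(-t), exp(-t)]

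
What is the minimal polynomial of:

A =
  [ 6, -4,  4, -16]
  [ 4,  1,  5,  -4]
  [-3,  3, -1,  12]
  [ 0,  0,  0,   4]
x^4 - 10*x^3 + 36*x^2 - 56*x + 32

The characteristic polynomial is χ_A(x) = (x - 4)*(x - 2)^3, so the eigenvalues are known. The minimal polynomial is
  m_A(x) = Π_λ (x − λ)^{k_λ}
where k_λ is the size of the *largest* Jordan block for λ (equivalently, the smallest k with (A − λI)^k v = 0 for every generalised eigenvector v of λ).

  λ = 2: largest Jordan block has size 3, contributing (x − 2)^3
  λ = 4: largest Jordan block has size 1, contributing (x − 4)

So m_A(x) = (x - 4)*(x - 2)^3 = x^4 - 10*x^3 + 36*x^2 - 56*x + 32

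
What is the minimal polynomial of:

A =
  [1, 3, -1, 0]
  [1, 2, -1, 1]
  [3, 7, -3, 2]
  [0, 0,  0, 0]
x^3

The characteristic polynomial is χ_A(x) = x^4, so the eigenvalues are known. The minimal polynomial is
  m_A(x) = Π_λ (x − λ)^{k_λ}
where k_λ is the size of the *largest* Jordan block for λ (equivalently, the smallest k with (A − λI)^k v = 0 for every generalised eigenvector v of λ).

  λ = 0: largest Jordan block has size 3, contributing (x − 0)^3

So m_A(x) = x^3 = x^3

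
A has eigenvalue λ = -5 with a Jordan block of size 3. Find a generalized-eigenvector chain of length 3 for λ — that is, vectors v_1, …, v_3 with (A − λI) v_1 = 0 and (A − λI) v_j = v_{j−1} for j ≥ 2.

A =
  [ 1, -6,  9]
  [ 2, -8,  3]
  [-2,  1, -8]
A Jordan chain for λ = -5 of length 3:
v_1 = (6, 0, -4)ᵀ
v_2 = (6, 2, -2)ᵀ
v_3 = (1, 0, 0)ᵀ

Let N = A − (-5)·I. We want v_3 with N^3 v_3 = 0 but N^2 v_3 ≠ 0; then v_{j-1} := N · v_j for j = 3, …, 2.

Pick v_3 = (1, 0, 0)ᵀ.
Then v_2 = N · v_3 = (6, 2, -2)ᵀ.
Then v_1 = N · v_2 = (6, 0, -4)ᵀ.

Sanity check: (A − (-5)·I) v_1 = (0, 0, 0)ᵀ = 0. ✓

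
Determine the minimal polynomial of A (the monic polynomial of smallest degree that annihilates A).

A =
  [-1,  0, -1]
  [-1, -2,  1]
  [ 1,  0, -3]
x^2 + 4*x + 4

The characteristic polynomial is χ_A(x) = (x + 2)^3, so the eigenvalues are known. The minimal polynomial is
  m_A(x) = Π_λ (x − λ)^{k_λ}
where k_λ is the size of the *largest* Jordan block for λ (equivalently, the smallest k with (A − λI)^k v = 0 for every generalised eigenvector v of λ).

  λ = -2: largest Jordan block has size 2, contributing (x + 2)^2

So m_A(x) = (x + 2)^2 = x^2 + 4*x + 4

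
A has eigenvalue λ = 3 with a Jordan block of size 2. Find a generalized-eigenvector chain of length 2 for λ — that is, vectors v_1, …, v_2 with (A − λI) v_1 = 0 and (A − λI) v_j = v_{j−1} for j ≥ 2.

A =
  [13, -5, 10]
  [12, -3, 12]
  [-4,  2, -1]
A Jordan chain for λ = 3 of length 2:
v_1 = (10, 12, -4)ᵀ
v_2 = (1, 0, 0)ᵀ

Let N = A − (3)·I. We want v_2 with N^2 v_2 = 0 but N^1 v_2 ≠ 0; then v_{j-1} := N · v_j for j = 2, …, 2.

Pick v_2 = (1, 0, 0)ᵀ.
Then v_1 = N · v_2 = (10, 12, -4)ᵀ.

Sanity check: (A − (3)·I) v_1 = (0, 0, 0)ᵀ = 0. ✓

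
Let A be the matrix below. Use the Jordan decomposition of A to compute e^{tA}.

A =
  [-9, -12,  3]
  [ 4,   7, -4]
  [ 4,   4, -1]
e^{tA} =
  [-6*t*exp(-3*t) + exp(-3*t), -6*t*exp(-3*t) - exp(3*t) + exp(-3*t), -3*t*exp(-3*t) + exp(3*t) - exp(-3*t)]
  [4*t*exp(-3*t), 4*t*exp(-3*t) + exp(3*t), 2*t*exp(-3*t) - exp(3*t) + exp(-3*t)]
  [4*t*exp(-3*t), 4*t*exp(-3*t), 2*t*exp(-3*t) + exp(-3*t)]

Strategy: write A = P · J · P⁻¹ where J is a Jordan canonical form, so e^{tA} = P · e^{tJ} · P⁻¹, and e^{tJ} can be computed block-by-block.

A has Jordan form
J =
  [-3,  1, 0]
  [ 0, -3, 0]
  [ 0,  0, 3]
(up to reordering of blocks).

Per-block formulas:
  For a 1×1 block at λ = 3: exp(t · [3]) = [e^(3t)].
  For a 2×2 Jordan block J_2(-3): exp(t · J_2(-3)) = e^(-3t)·(I + t·N), where N is the 2×2 nilpotent shift.

After assembling e^{tJ} and conjugating by P, we get:

e^{tA} =
  [-6*t*exp(-3*t) + exp(-3*t), -6*t*exp(-3*t) - exp(3*t) + exp(-3*t), -3*t*exp(-3*t) + exp(3*t) - exp(-3*t)]
  [4*t*exp(-3*t), 4*t*exp(-3*t) + exp(3*t), 2*t*exp(-3*t) - exp(3*t) + exp(-3*t)]
  [4*t*exp(-3*t), 4*t*exp(-3*t), 2*t*exp(-3*t) + exp(-3*t)]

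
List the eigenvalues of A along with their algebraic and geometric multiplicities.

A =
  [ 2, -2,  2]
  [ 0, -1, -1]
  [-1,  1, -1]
λ = 0: alg = 3, geom = 1

Step 1 — factor the characteristic polynomial to read off the algebraic multiplicities:
  χ_A(x) = x^3

Step 2 — compute geometric multiplicities via the rank-nullity identity g(λ) = n − rank(A − λI):
  rank(A − (0)·I) = 2, so dim ker(A − (0)·I) = n − 2 = 1

Summary:
  λ = 0: algebraic multiplicity = 3, geometric multiplicity = 1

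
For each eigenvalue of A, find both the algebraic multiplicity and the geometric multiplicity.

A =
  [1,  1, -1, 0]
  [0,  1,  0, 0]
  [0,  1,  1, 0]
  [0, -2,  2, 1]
λ = 1: alg = 4, geom = 2

Step 1 — factor the characteristic polynomial to read off the algebraic multiplicities:
  χ_A(x) = (x - 1)^4

Step 2 — compute geometric multiplicities via the rank-nullity identity g(λ) = n − rank(A − λI):
  rank(A − (1)·I) = 2, so dim ker(A − (1)·I) = n − 2 = 2

Summary:
  λ = 1: algebraic multiplicity = 4, geometric multiplicity = 2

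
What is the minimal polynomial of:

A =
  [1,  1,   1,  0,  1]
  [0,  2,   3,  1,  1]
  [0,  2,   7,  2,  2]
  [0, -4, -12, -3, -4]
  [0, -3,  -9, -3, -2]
x^2 - 2*x + 1

The characteristic polynomial is χ_A(x) = (x - 1)^5, so the eigenvalues are known. The minimal polynomial is
  m_A(x) = Π_λ (x − λ)^{k_λ}
where k_λ is the size of the *largest* Jordan block for λ (equivalently, the smallest k with (A − λI)^k v = 0 for every generalised eigenvector v of λ).

  λ = 1: largest Jordan block has size 2, contributing (x − 1)^2

So m_A(x) = (x - 1)^2 = x^2 - 2*x + 1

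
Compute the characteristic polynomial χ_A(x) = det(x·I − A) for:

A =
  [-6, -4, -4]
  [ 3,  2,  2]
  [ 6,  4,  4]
x^3

Expanding det(x·I − A) (e.g. by cofactor expansion or by noting that A is similar to its Jordan form J, which has the same characteristic polynomial as A) gives
  χ_A(x) = x^3
which factors as x^3. The eigenvalues (with algebraic multiplicities) are λ = 0 with multiplicity 3.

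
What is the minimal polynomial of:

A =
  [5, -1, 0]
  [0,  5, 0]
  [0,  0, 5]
x^2 - 10*x + 25

The characteristic polynomial is χ_A(x) = (x - 5)^3, so the eigenvalues are known. The minimal polynomial is
  m_A(x) = Π_λ (x − λ)^{k_λ}
where k_λ is the size of the *largest* Jordan block for λ (equivalently, the smallest k with (A − λI)^k v = 0 for every generalised eigenvector v of λ).

  λ = 5: largest Jordan block has size 2, contributing (x − 5)^2

So m_A(x) = (x - 5)^2 = x^2 - 10*x + 25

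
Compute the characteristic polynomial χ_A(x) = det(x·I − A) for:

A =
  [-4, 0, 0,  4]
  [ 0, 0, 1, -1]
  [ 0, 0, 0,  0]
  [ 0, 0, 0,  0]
x^4 + 4*x^3

Expanding det(x·I − A) (e.g. by cofactor expansion or by noting that A is similar to its Jordan form J, which has the same characteristic polynomial as A) gives
  χ_A(x) = x^4 + 4*x^3
which factors as x^3*(x + 4). The eigenvalues (with algebraic multiplicities) are λ = -4 with multiplicity 1, λ = 0 with multiplicity 3.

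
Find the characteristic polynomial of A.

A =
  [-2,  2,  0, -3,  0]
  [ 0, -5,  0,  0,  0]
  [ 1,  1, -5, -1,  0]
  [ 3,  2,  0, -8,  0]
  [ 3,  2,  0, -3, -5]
x^5 + 25*x^4 + 250*x^3 + 1250*x^2 + 3125*x + 3125

Expanding det(x·I − A) (e.g. by cofactor expansion or by noting that A is similar to its Jordan form J, which has the same characteristic polynomial as A) gives
  χ_A(x) = x^5 + 25*x^4 + 250*x^3 + 1250*x^2 + 3125*x + 3125
which factors as (x + 5)^5. The eigenvalues (with algebraic multiplicities) are λ = -5 with multiplicity 5.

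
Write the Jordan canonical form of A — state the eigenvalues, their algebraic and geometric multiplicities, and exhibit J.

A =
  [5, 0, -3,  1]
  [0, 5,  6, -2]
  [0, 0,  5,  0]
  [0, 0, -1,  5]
J_3(5) ⊕ J_1(5)

The characteristic polynomial is
  det(x·I − A) = x^4 - 20*x^3 + 150*x^2 - 500*x + 625 = (x - 5)^4

Eigenvalues and multiplicities (the geometric multiplicity of λ is n − rank(A − λI), which equals the number of Jordan blocks for λ):
  λ = 5: algebraic multiplicity = 4, geometric multiplicity = 2

Determining the block sizes for each eigenvalue:
  λ = 5: with am = 4 and gm = 2, the partition is not yet determined (e.g. several partitions of 4 into 2 parts exist). Let N = A − (5)·I. Computing rank(N^1) = 2, rank(N^2) = 1, rank(N^3) = 0; the number of blocks of size ≥ j is rank(N^{j−1}) − rank(N^j), giving [2, 1, 1]. So we have 1 block(s) of size 3, 1 block(s) of size 1 → block sizes [3, 1]

Assembling the blocks gives a Jordan form
J =
  [5, 1, 0, 0]
  [0, 5, 1, 0]
  [0, 0, 5, 0]
  [0, 0, 0, 5]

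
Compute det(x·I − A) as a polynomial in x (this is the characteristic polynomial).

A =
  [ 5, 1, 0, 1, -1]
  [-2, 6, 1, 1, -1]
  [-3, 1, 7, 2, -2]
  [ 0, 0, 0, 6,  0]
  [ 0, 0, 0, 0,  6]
x^5 - 30*x^4 + 360*x^3 - 2160*x^2 + 6480*x - 7776

Expanding det(x·I − A) (e.g. by cofactor expansion or by noting that A is similar to its Jordan form J, which has the same characteristic polynomial as A) gives
  χ_A(x) = x^5 - 30*x^4 + 360*x^3 - 2160*x^2 + 6480*x - 7776
which factors as (x - 6)^5. The eigenvalues (with algebraic multiplicities) are λ = 6 with multiplicity 5.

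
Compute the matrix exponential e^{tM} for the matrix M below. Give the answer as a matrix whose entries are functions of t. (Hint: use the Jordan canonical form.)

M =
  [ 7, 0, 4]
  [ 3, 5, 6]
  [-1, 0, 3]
e^{tM} =
  [2*t*exp(5*t) + exp(5*t), 0, 4*t*exp(5*t)]
  [3*t*exp(5*t), exp(5*t), 6*t*exp(5*t)]
  [-t*exp(5*t), 0, -2*t*exp(5*t) + exp(5*t)]

Strategy: write M = P · J · P⁻¹ where J is a Jordan canonical form, so e^{tM} = P · e^{tJ} · P⁻¹, and e^{tJ} can be computed block-by-block.

M has Jordan form
J =
  [5, 1, 0]
  [0, 5, 0]
  [0, 0, 5]
(up to reordering of blocks).

Per-block formulas:
  For a 1×1 block at λ = 5: exp(t · [5]) = [e^(5t)].
  For a 2×2 Jordan block J_2(5): exp(t · J_2(5)) = e^(5t)·(I + t·N), where N is the 2×2 nilpotent shift.

After assembling e^{tJ} and conjugating by P, we get:

e^{tM} =
  [2*t*exp(5*t) + exp(5*t), 0, 4*t*exp(5*t)]
  [3*t*exp(5*t), exp(5*t), 6*t*exp(5*t)]
  [-t*exp(5*t), 0, -2*t*exp(5*t) + exp(5*t)]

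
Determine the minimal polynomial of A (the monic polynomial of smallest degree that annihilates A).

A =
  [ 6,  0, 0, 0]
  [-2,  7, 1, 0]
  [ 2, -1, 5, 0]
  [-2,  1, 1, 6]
x^2 - 12*x + 36

The characteristic polynomial is χ_A(x) = (x - 6)^4, so the eigenvalues are known. The minimal polynomial is
  m_A(x) = Π_λ (x − λ)^{k_λ}
where k_λ is the size of the *largest* Jordan block for λ (equivalently, the smallest k with (A − λI)^k v = 0 for every generalised eigenvector v of λ).

  λ = 6: largest Jordan block has size 2, contributing (x − 6)^2

So m_A(x) = (x - 6)^2 = x^2 - 12*x + 36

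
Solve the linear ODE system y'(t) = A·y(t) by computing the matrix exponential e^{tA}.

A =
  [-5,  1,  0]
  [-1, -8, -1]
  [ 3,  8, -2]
e^{tA} =
  [-t^2*exp(-5*t)/2 + exp(-5*t), -3*t^2*exp(-5*t)/2 + t*exp(-5*t), -t^2*exp(-5*t)/2]
  [-t*exp(-5*t), -3*t*exp(-5*t) + exp(-5*t), -t*exp(-5*t)]
  [t^2*exp(-5*t)/2 + 3*t*exp(-5*t), 3*t^2*exp(-5*t)/2 + 8*t*exp(-5*t), t^2*exp(-5*t)/2 + 3*t*exp(-5*t) + exp(-5*t)]

Strategy: write A = P · J · P⁻¹ where J is a Jordan canonical form, so e^{tA} = P · e^{tJ} · P⁻¹, and e^{tJ} can be computed block-by-block.

A has Jordan form
J =
  [-5,  1,  0]
  [ 0, -5,  1]
  [ 0,  0, -5]
(up to reordering of blocks).

Per-block formulas:
  For a 3×3 Jordan block J_3(-5): exp(t · J_3(-5)) = e^(-5t)·(I + t·N + (t^2/2)·N^2), where N is the 3×3 nilpotent shift.

After assembling e^{tJ} and conjugating by P, we get:

e^{tA} =
  [-t^2*exp(-5*t)/2 + exp(-5*t), -3*t^2*exp(-5*t)/2 + t*exp(-5*t), -t^2*exp(-5*t)/2]
  [-t*exp(-5*t), -3*t*exp(-5*t) + exp(-5*t), -t*exp(-5*t)]
  [t^2*exp(-5*t)/2 + 3*t*exp(-5*t), 3*t^2*exp(-5*t)/2 + 8*t*exp(-5*t), t^2*exp(-5*t)/2 + 3*t*exp(-5*t) + exp(-5*t)]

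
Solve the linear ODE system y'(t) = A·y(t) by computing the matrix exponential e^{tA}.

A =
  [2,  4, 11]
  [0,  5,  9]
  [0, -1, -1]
e^{tA} =
  [exp(2*t), t^2*exp(2*t)/2 + 4*t*exp(2*t), 3*t^2*exp(2*t)/2 + 11*t*exp(2*t)]
  [0, 3*t*exp(2*t) + exp(2*t), 9*t*exp(2*t)]
  [0, -t*exp(2*t), -3*t*exp(2*t) + exp(2*t)]

Strategy: write A = P · J · P⁻¹ where J is a Jordan canonical form, so e^{tA} = P · e^{tJ} · P⁻¹, and e^{tJ} can be computed block-by-block.

A has Jordan form
J =
  [2, 1, 0]
  [0, 2, 1]
  [0, 0, 2]
(up to reordering of blocks).

Per-block formulas:
  For a 3×3 Jordan block J_3(2): exp(t · J_3(2)) = e^(2t)·(I + t·N + (t^2/2)·N^2), where N is the 3×3 nilpotent shift.

After assembling e^{tJ} and conjugating by P, we get:

e^{tA} =
  [exp(2*t), t^2*exp(2*t)/2 + 4*t*exp(2*t), 3*t^2*exp(2*t)/2 + 11*t*exp(2*t)]
  [0, 3*t*exp(2*t) + exp(2*t), 9*t*exp(2*t)]
  [0, -t*exp(2*t), -3*t*exp(2*t) + exp(2*t)]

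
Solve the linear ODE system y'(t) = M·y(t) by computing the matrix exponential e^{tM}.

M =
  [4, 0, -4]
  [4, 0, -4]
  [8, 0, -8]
e^{tM} =
  [2 - exp(-4*t), 0, -1 + exp(-4*t)]
  [1 - exp(-4*t), 1, -1 + exp(-4*t)]
  [2 - 2*exp(-4*t), 0, -1 + 2*exp(-4*t)]

Strategy: write M = P · J · P⁻¹ where J is a Jordan canonical form, so e^{tM} = P · e^{tJ} · P⁻¹, and e^{tJ} can be computed block-by-block.

M has Jordan form
J =
  [-4, 0, 0]
  [ 0, 0, 0]
  [ 0, 0, 0]
(up to reordering of blocks).

Per-block formulas:
  For a 1×1 block at λ = 0: exp(t · [0]) = [e^(0t)].
  For a 1×1 block at λ = -4: exp(t · [-4]) = [e^(-4t)].

After assembling e^{tJ} and conjugating by P, we get:

e^{tM} =
  [2 - exp(-4*t), 0, -1 + exp(-4*t)]
  [1 - exp(-4*t), 1, -1 + exp(-4*t)]
  [2 - 2*exp(-4*t), 0, -1 + 2*exp(-4*t)]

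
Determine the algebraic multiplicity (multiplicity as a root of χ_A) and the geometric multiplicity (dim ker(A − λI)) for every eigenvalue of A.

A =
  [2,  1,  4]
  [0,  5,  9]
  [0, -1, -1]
λ = 2: alg = 3, geom = 1

Step 1 — factor the characteristic polynomial to read off the algebraic multiplicities:
  χ_A(x) = (x - 2)^3

Step 2 — compute geometric multiplicities via the rank-nullity identity g(λ) = n − rank(A − λI):
  rank(A − (2)·I) = 2, so dim ker(A − (2)·I) = n − 2 = 1

Summary:
  λ = 2: algebraic multiplicity = 3, geometric multiplicity = 1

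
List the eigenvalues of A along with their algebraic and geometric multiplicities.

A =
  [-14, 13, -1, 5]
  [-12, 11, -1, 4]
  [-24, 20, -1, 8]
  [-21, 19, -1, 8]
λ = 1: alg = 4, geom = 2

Step 1 — factor the characteristic polynomial to read off the algebraic multiplicities:
  χ_A(x) = (x - 1)^4

Step 2 — compute geometric multiplicities via the rank-nullity identity g(λ) = n − rank(A − λI):
  rank(A − (1)·I) = 2, so dim ker(A − (1)·I) = n − 2 = 2

Summary:
  λ = 1: algebraic multiplicity = 4, geometric multiplicity = 2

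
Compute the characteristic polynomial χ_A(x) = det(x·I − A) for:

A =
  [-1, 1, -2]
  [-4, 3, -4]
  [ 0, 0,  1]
x^3 - 3*x^2 + 3*x - 1

Expanding det(x·I − A) (e.g. by cofactor expansion or by noting that A is similar to its Jordan form J, which has the same characteristic polynomial as A) gives
  χ_A(x) = x^3 - 3*x^2 + 3*x - 1
which factors as (x - 1)^3. The eigenvalues (with algebraic multiplicities) are λ = 1 with multiplicity 3.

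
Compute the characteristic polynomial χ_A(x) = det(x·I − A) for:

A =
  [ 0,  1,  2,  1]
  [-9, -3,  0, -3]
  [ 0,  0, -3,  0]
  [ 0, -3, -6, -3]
x^4 + 9*x^3 + 27*x^2 + 27*x

Expanding det(x·I − A) (e.g. by cofactor expansion or by noting that A is similar to its Jordan form J, which has the same characteristic polynomial as A) gives
  χ_A(x) = x^4 + 9*x^3 + 27*x^2 + 27*x
which factors as x*(x + 3)^3. The eigenvalues (with algebraic multiplicities) are λ = -3 with multiplicity 3, λ = 0 with multiplicity 1.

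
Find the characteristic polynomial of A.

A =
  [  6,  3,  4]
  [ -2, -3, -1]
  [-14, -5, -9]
x^3 + 6*x^2 + 12*x + 8

Expanding det(x·I − A) (e.g. by cofactor expansion or by noting that A is similar to its Jordan form J, which has the same characteristic polynomial as A) gives
  χ_A(x) = x^3 + 6*x^2 + 12*x + 8
which factors as (x + 2)^3. The eigenvalues (with algebraic multiplicities) are λ = -2 with multiplicity 3.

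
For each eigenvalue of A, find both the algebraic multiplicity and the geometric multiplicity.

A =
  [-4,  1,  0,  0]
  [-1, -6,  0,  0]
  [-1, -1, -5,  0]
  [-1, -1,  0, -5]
λ = -5: alg = 4, geom = 3

Step 1 — factor the characteristic polynomial to read off the algebraic multiplicities:
  χ_A(x) = (x + 5)^4

Step 2 — compute geometric multiplicities via the rank-nullity identity g(λ) = n − rank(A − λI):
  rank(A − (-5)·I) = 1, so dim ker(A − (-5)·I) = n − 1 = 3

Summary:
  λ = -5: algebraic multiplicity = 4, geometric multiplicity = 3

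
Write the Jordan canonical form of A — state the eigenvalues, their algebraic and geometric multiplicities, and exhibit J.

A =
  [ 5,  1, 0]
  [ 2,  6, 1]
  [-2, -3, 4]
J_3(5)

The characteristic polynomial is
  det(x·I − A) = x^3 - 15*x^2 + 75*x - 125 = (x - 5)^3

Eigenvalues and multiplicities (the geometric multiplicity of λ is n − rank(A − λI), which equals the number of Jordan blocks for λ):
  λ = 5: algebraic multiplicity = 3, geometric multiplicity = 1

Determining the block sizes for each eigenvalue:
  λ = 5: one block (gm = 1), so the single block has size am = 3 → block sizes [3]

Assembling the blocks gives a Jordan form
J =
  [5, 1, 0]
  [0, 5, 1]
  [0, 0, 5]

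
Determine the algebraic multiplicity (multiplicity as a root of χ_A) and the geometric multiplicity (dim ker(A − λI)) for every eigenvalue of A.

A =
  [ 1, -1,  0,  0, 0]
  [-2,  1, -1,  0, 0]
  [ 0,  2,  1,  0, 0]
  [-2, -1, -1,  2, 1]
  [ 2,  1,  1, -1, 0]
λ = 1: alg = 5, geom = 2

Step 1 — factor the characteristic polynomial to read off the algebraic multiplicities:
  χ_A(x) = (x - 1)^5

Step 2 — compute geometric multiplicities via the rank-nullity identity g(λ) = n − rank(A − λI):
  rank(A − (1)·I) = 3, so dim ker(A − (1)·I) = n − 3 = 2

Summary:
  λ = 1: algebraic multiplicity = 5, geometric multiplicity = 2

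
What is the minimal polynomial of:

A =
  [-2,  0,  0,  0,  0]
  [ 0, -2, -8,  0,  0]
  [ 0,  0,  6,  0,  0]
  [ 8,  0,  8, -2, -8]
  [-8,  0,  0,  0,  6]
x^2 - 4*x - 12

The characteristic polynomial is χ_A(x) = (x - 6)^2*(x + 2)^3, so the eigenvalues are known. The minimal polynomial is
  m_A(x) = Π_λ (x − λ)^{k_λ}
where k_λ is the size of the *largest* Jordan block for λ (equivalently, the smallest k with (A − λI)^k v = 0 for every generalised eigenvector v of λ).

  λ = -2: largest Jordan block has size 1, contributing (x + 2)
  λ = 6: largest Jordan block has size 1, contributing (x − 6)

So m_A(x) = (x - 6)*(x + 2) = x^2 - 4*x - 12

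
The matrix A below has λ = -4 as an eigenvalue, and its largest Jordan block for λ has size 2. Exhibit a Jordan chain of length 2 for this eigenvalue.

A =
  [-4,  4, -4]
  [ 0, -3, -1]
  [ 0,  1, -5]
A Jordan chain for λ = -4 of length 2:
v_1 = (4, 1, 1)ᵀ
v_2 = (0, 1, 0)ᵀ

Let N = A − (-4)·I. We want v_2 with N^2 v_2 = 0 but N^1 v_2 ≠ 0; then v_{j-1} := N · v_j for j = 2, …, 2.

Pick v_2 = (0, 1, 0)ᵀ.
Then v_1 = N · v_2 = (4, 1, 1)ᵀ.

Sanity check: (A − (-4)·I) v_1 = (0, 0, 0)ᵀ = 0. ✓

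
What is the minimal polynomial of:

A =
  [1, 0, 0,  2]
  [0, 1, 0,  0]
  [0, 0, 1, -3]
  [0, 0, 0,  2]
x^2 - 3*x + 2

The characteristic polynomial is χ_A(x) = (x - 2)*(x - 1)^3, so the eigenvalues are known. The minimal polynomial is
  m_A(x) = Π_λ (x − λ)^{k_λ}
where k_λ is the size of the *largest* Jordan block for λ (equivalently, the smallest k with (A − λI)^k v = 0 for every generalised eigenvector v of λ).

  λ = 1: largest Jordan block has size 1, contributing (x − 1)
  λ = 2: largest Jordan block has size 1, contributing (x − 2)

So m_A(x) = (x - 2)*(x - 1) = x^2 - 3*x + 2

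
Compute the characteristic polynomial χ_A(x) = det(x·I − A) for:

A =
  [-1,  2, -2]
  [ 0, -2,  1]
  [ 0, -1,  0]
x^3 + 3*x^2 + 3*x + 1

Expanding det(x·I − A) (e.g. by cofactor expansion or by noting that A is similar to its Jordan form J, which has the same characteristic polynomial as A) gives
  χ_A(x) = x^3 + 3*x^2 + 3*x + 1
which factors as (x + 1)^3. The eigenvalues (with algebraic multiplicities) are λ = -1 with multiplicity 3.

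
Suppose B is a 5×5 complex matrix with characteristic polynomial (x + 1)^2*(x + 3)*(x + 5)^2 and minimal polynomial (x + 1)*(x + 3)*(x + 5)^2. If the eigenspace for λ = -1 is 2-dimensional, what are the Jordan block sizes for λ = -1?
Block sizes for λ = -1: [1, 1]

Step 1 — from the characteristic polynomial, algebraic multiplicity of λ = -1 is 2. From dim ker(B − (-1)·I) = 2, there are exactly 2 Jordan blocks for λ = -1.
Step 2 — from the minimal polynomial, the factor (x + 1) tells us the largest block for λ = -1 has size 1.
Step 3 — with total size 2, 2 blocks, and largest block 1, the block sizes (in nonincreasing order) are [1, 1].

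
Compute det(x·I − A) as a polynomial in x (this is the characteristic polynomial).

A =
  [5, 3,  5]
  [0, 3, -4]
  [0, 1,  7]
x^3 - 15*x^2 + 75*x - 125

Expanding det(x·I − A) (e.g. by cofactor expansion or by noting that A is similar to its Jordan form J, which has the same characteristic polynomial as A) gives
  χ_A(x) = x^3 - 15*x^2 + 75*x - 125
which factors as (x - 5)^3. The eigenvalues (with algebraic multiplicities) are λ = 5 with multiplicity 3.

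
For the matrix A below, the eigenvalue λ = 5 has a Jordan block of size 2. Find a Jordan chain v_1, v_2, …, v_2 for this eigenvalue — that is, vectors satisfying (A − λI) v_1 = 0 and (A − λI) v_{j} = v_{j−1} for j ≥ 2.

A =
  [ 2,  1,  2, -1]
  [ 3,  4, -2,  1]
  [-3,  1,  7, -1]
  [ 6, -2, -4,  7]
A Jordan chain for λ = 5 of length 2:
v_1 = (-3, 3, -3, 6)ᵀ
v_2 = (1, 0, 0, 0)ᵀ

Let N = A − (5)·I. We want v_2 with N^2 v_2 = 0 but N^1 v_2 ≠ 0; then v_{j-1} := N · v_j for j = 2, …, 2.

Pick v_2 = (1, 0, 0, 0)ᵀ.
Then v_1 = N · v_2 = (-3, 3, -3, 6)ᵀ.

Sanity check: (A − (5)·I) v_1 = (0, 0, 0, 0)ᵀ = 0. ✓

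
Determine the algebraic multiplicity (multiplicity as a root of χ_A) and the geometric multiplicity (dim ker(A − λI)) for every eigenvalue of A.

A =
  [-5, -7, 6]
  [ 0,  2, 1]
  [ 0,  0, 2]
λ = -5: alg = 1, geom = 1; λ = 2: alg = 2, geom = 1

Step 1 — factor the characteristic polynomial to read off the algebraic multiplicities:
  χ_A(x) = (x - 2)^2*(x + 5)

Step 2 — compute geometric multiplicities via the rank-nullity identity g(λ) = n − rank(A − λI):
  rank(A − (-5)·I) = 2, so dim ker(A − (-5)·I) = n − 2 = 1
  rank(A − (2)·I) = 2, so dim ker(A − (2)·I) = n − 2 = 1

Summary:
  λ = -5: algebraic multiplicity = 1, geometric multiplicity = 1
  λ = 2: algebraic multiplicity = 2, geometric multiplicity = 1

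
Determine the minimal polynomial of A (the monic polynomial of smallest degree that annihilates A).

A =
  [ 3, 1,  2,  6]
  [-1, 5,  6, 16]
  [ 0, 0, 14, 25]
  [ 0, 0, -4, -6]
x^2 - 8*x + 16

The characteristic polynomial is χ_A(x) = (x - 4)^4, so the eigenvalues are known. The minimal polynomial is
  m_A(x) = Π_λ (x − λ)^{k_λ}
where k_λ is the size of the *largest* Jordan block for λ (equivalently, the smallest k with (A − λI)^k v = 0 for every generalised eigenvector v of λ).

  λ = 4: largest Jordan block has size 2, contributing (x − 4)^2

So m_A(x) = (x - 4)^2 = x^2 - 8*x + 16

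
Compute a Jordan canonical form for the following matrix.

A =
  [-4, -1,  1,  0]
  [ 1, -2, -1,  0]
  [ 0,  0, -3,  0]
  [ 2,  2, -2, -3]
J_2(-3) ⊕ J_1(-3) ⊕ J_1(-3)

The characteristic polynomial is
  det(x·I − A) = x^4 + 12*x^3 + 54*x^2 + 108*x + 81 = (x + 3)^4

Eigenvalues and multiplicities (the geometric multiplicity of λ is n − rank(A − λI), which equals the number of Jordan blocks for λ):
  λ = -3: algebraic multiplicity = 4, geometric multiplicity = 3

Determining the block sizes for each eigenvalue:
  λ = -3: 3 blocks summing to 4 forces exactly one block of size 2 and the rest size 1 → block sizes [2, 1, 1]

Assembling the blocks gives a Jordan form
J =
  [-3,  1,  0,  0]
  [ 0, -3,  0,  0]
  [ 0,  0, -3,  0]
  [ 0,  0,  0, -3]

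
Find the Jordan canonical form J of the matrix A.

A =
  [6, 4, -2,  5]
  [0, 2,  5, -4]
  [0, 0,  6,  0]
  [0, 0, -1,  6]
J_1(2) ⊕ J_3(6)

The characteristic polynomial is
  det(x·I − A) = x^4 - 20*x^3 + 144*x^2 - 432*x + 432 = (x - 6)^3*(x - 2)

Eigenvalues and multiplicities (the geometric multiplicity of λ is n − rank(A − λI), which equals the number of Jordan blocks for λ):
  λ = 2: algebraic multiplicity = 1, geometric multiplicity = 1
  λ = 6: algebraic multiplicity = 3, geometric multiplicity = 1

Determining the block sizes for each eigenvalue:
  λ = 2: one block (gm = 1), so the single block has size am = 1 → block sizes [1]
  λ = 6: one block (gm = 1), so the single block has size am = 3 → block sizes [3]

Assembling the blocks gives a Jordan form
J =
  [2, 0, 0, 0]
  [0, 6, 1, 0]
  [0, 0, 6, 1]
  [0, 0, 0, 6]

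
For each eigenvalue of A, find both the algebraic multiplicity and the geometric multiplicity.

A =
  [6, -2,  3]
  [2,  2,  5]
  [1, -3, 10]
λ = 6: alg = 3, geom = 1

Step 1 — factor the characteristic polynomial to read off the algebraic multiplicities:
  χ_A(x) = (x - 6)^3

Step 2 — compute geometric multiplicities via the rank-nullity identity g(λ) = n − rank(A − λI):
  rank(A − (6)·I) = 2, so dim ker(A − (6)·I) = n − 2 = 1

Summary:
  λ = 6: algebraic multiplicity = 3, geometric multiplicity = 1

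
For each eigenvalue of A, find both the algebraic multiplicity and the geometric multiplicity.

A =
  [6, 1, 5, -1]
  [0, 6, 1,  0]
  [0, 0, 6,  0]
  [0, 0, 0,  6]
λ = 6: alg = 4, geom = 2

Step 1 — factor the characteristic polynomial to read off the algebraic multiplicities:
  χ_A(x) = (x - 6)^4

Step 2 — compute geometric multiplicities via the rank-nullity identity g(λ) = n − rank(A − λI):
  rank(A − (6)·I) = 2, so dim ker(A − (6)·I) = n − 2 = 2

Summary:
  λ = 6: algebraic multiplicity = 4, geometric multiplicity = 2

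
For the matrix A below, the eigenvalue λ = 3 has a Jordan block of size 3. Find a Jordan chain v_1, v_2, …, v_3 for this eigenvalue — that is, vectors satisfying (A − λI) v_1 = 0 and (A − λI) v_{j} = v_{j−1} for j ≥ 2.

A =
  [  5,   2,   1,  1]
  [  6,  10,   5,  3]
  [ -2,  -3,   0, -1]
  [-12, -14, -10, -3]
A Jordan chain for λ = 3 of length 3:
v_1 = (2, 8, -4, -16)ᵀ
v_2 = (2, 6, -2, -12)ᵀ
v_3 = (1, 0, 0, 0)ᵀ

Let N = A − (3)·I. We want v_3 with N^3 v_3 = 0 but N^2 v_3 ≠ 0; then v_{j-1} := N · v_j for j = 3, …, 2.

Pick v_3 = (1, 0, 0, 0)ᵀ.
Then v_2 = N · v_3 = (2, 6, -2, -12)ᵀ.
Then v_1 = N · v_2 = (2, 8, -4, -16)ᵀ.

Sanity check: (A − (3)·I) v_1 = (0, 0, 0, 0)ᵀ = 0. ✓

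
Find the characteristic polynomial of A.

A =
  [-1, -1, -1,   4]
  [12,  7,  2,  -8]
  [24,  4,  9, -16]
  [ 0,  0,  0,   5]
x^4 - 20*x^3 + 150*x^2 - 500*x + 625

Expanding det(x·I − A) (e.g. by cofactor expansion or by noting that A is similar to its Jordan form J, which has the same characteristic polynomial as A) gives
  χ_A(x) = x^4 - 20*x^3 + 150*x^2 - 500*x + 625
which factors as (x - 5)^4. The eigenvalues (with algebraic multiplicities) are λ = 5 with multiplicity 4.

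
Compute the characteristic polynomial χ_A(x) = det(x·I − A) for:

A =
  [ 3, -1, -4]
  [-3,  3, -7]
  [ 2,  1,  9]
x^3 - 15*x^2 + 75*x - 125

Expanding det(x·I − A) (e.g. by cofactor expansion or by noting that A is similar to its Jordan form J, which has the same characteristic polynomial as A) gives
  χ_A(x) = x^3 - 15*x^2 + 75*x - 125
which factors as (x - 5)^3. The eigenvalues (with algebraic multiplicities) are λ = 5 with multiplicity 3.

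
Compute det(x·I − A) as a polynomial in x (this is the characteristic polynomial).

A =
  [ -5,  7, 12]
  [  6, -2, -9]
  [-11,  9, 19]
x^3 - 12*x^2 + 48*x - 64

Expanding det(x·I − A) (e.g. by cofactor expansion or by noting that A is similar to its Jordan form J, which has the same characteristic polynomial as A) gives
  χ_A(x) = x^3 - 12*x^2 + 48*x - 64
which factors as (x - 4)^3. The eigenvalues (with algebraic multiplicities) are λ = 4 with multiplicity 3.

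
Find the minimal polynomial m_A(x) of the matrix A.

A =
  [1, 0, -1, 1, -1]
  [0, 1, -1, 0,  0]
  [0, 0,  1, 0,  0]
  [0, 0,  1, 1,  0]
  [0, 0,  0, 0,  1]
x^3 - 3*x^2 + 3*x - 1

The characteristic polynomial is χ_A(x) = (x - 1)^5, so the eigenvalues are known. The minimal polynomial is
  m_A(x) = Π_λ (x − λ)^{k_λ}
where k_λ is the size of the *largest* Jordan block for λ (equivalently, the smallest k with (A − λI)^k v = 0 for every generalised eigenvector v of λ).

  λ = 1: largest Jordan block has size 3, contributing (x − 1)^3

So m_A(x) = (x - 1)^3 = x^3 - 3*x^2 + 3*x - 1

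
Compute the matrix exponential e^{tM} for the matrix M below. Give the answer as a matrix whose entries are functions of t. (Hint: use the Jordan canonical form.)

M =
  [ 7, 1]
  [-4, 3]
e^{tM} =
  [2*t*exp(5*t) + exp(5*t), t*exp(5*t)]
  [-4*t*exp(5*t), -2*t*exp(5*t) + exp(5*t)]

Strategy: write M = P · J · P⁻¹ where J is a Jordan canonical form, so e^{tM} = P · e^{tJ} · P⁻¹, and e^{tJ} can be computed block-by-block.

M has Jordan form
J =
  [5, 1]
  [0, 5]
(up to reordering of blocks).

Per-block formulas:
  For a 2×2 Jordan block J_2(5): exp(t · J_2(5)) = e^(5t)·(I + t·N), where N is the 2×2 nilpotent shift.

After assembling e^{tJ} and conjugating by P, we get:

e^{tM} =
  [2*t*exp(5*t) + exp(5*t), t*exp(5*t)]
  [-4*t*exp(5*t), -2*t*exp(5*t) + exp(5*t)]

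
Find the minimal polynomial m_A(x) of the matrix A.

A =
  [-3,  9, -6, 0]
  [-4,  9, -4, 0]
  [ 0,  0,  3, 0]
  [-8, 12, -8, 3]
x^2 - 6*x + 9

The characteristic polynomial is χ_A(x) = (x - 3)^4, so the eigenvalues are known. The minimal polynomial is
  m_A(x) = Π_λ (x − λ)^{k_λ}
where k_λ is the size of the *largest* Jordan block for λ (equivalently, the smallest k with (A − λI)^k v = 0 for every generalised eigenvector v of λ).

  λ = 3: largest Jordan block has size 2, contributing (x − 3)^2

So m_A(x) = (x - 3)^2 = x^2 - 6*x + 9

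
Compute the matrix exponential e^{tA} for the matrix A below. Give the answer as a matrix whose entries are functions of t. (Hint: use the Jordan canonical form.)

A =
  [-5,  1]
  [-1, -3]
e^{tA} =
  [-t*exp(-4*t) + exp(-4*t), t*exp(-4*t)]
  [-t*exp(-4*t), t*exp(-4*t) + exp(-4*t)]

Strategy: write A = P · J · P⁻¹ where J is a Jordan canonical form, so e^{tA} = P · e^{tJ} · P⁻¹, and e^{tJ} can be computed block-by-block.

A has Jordan form
J =
  [-4,  1]
  [ 0, -4]
(up to reordering of blocks).

Per-block formulas:
  For a 2×2 Jordan block J_2(-4): exp(t · J_2(-4)) = e^(-4t)·(I + t·N), where N is the 2×2 nilpotent shift.

After assembling e^{tJ} and conjugating by P, we get:

e^{tA} =
  [-t*exp(-4*t) + exp(-4*t), t*exp(-4*t)]
  [-t*exp(-4*t), t*exp(-4*t) + exp(-4*t)]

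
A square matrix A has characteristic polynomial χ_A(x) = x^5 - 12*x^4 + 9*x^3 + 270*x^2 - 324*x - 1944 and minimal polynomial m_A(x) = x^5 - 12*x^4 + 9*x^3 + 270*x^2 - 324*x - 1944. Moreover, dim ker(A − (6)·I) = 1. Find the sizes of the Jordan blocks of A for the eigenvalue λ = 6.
Block sizes for λ = 6: [3]

Step 1 — from the characteristic polynomial, algebraic multiplicity of λ = 6 is 3. From dim ker(A − (6)·I) = 1, there are exactly 1 Jordan blocks for λ = 6.
Step 2 — from the minimal polynomial, the factor (x − 6)^3 tells us the largest block for λ = 6 has size 3.
Step 3 — with total size 3, 1 blocks, and largest block 3, the block sizes (in nonincreasing order) are [3].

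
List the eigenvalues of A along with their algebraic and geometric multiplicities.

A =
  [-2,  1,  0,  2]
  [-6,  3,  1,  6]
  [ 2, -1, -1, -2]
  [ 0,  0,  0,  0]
λ = 0: alg = 4, geom = 2

Step 1 — factor the characteristic polynomial to read off the algebraic multiplicities:
  χ_A(x) = x^4

Step 2 — compute geometric multiplicities via the rank-nullity identity g(λ) = n − rank(A − λI):
  rank(A − (0)·I) = 2, so dim ker(A − (0)·I) = n − 2 = 2

Summary:
  λ = 0: algebraic multiplicity = 4, geometric multiplicity = 2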